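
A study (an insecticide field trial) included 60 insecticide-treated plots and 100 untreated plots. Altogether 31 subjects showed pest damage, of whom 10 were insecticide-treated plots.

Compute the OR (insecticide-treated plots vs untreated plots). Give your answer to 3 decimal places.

OR ≈ 0.752

insecticide-treated plots without the outcome: 60 − 10 = 50
untreated plots with the outcome: 31 − 10 = 21
untreated plots without the outcome: 100 − 21 = 79
odds, insecticide-treated plots = 10/50 = 0.2000
odds, untreated plots = 21/79 = 0.2658
OR = 0.2000 / 0.2658 = 0.752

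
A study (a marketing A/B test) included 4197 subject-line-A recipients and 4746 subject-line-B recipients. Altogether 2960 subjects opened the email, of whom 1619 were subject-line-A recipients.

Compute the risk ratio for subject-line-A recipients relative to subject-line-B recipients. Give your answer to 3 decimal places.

subject-line-A recipients without the outcome: 4197 − 1619 = 2578
subject-line-B recipients with the outcome: 2960 − 1619 = 1341
subject-line-B recipients without the outcome: 4746 − 1341 = 3405
risk, subject-line-A recipients = 1619/4197 = 0.3858
risk, subject-line-B recipients = 1341/4746 = 0.2826
RR = 0.3858 / 0.2826 = 1.365

1.365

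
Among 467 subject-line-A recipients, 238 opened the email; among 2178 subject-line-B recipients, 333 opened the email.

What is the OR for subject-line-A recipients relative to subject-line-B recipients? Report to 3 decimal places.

odds, subject-line-A recipients = 238/229 = 1.0393
odds, subject-line-B recipients = 333/1845 = 0.1805
OR = 1.0393 / 0.1805 = 5.758

5.758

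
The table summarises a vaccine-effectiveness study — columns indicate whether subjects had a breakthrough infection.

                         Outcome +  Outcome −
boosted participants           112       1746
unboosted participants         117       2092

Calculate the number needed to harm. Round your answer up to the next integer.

NNH = 137

risk, boosted participants = 112/1858 = 0.060280
risk, unboosted participants = 117/2209 = 0.052965
absolute risk difference = 0.007315
1 / 0.007315 = 136.705 → round up → 137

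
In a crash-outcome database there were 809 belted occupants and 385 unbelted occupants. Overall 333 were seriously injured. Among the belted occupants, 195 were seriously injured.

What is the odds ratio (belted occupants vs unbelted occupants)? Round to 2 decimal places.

OR = 0.57

belted occupants without the outcome: 809 − 195 = 614
unbelted occupants with the outcome: 333 − 195 = 138
unbelted occupants without the outcome: 385 − 138 = 247
OR = (195 × 247) / (614 × 138) = 48165/84732 ≈ 0.57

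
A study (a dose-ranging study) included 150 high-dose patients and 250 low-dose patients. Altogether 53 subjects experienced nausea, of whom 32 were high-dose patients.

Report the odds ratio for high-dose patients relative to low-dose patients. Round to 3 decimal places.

high-dose patients without the outcome: 150 − 32 = 118
low-dose patients with the outcome: 53 − 32 = 21
low-dose patients without the outcome: 250 − 21 = 229
odds, high-dose patients = 32/118 = 0.2712
odds, low-dose patients = 21/229 = 0.0917
OR = 0.2712 / 0.0917 = 2.957

2.957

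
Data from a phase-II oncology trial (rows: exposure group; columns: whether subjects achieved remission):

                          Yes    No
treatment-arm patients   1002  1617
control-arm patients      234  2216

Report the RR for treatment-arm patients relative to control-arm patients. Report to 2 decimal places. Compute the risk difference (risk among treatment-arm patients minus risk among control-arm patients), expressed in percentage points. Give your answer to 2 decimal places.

risk, treatment-arm patients = 1002/2619 = 0.3826
risk, control-arm patients = 234/2450 = 0.0955
RR = 0.3826 / 0.0955 = 4.01
risk difference = 0.3826 − 0.0955 = 0.2871 → 28.71 percentage points

RR = 4.01; RD = 28.71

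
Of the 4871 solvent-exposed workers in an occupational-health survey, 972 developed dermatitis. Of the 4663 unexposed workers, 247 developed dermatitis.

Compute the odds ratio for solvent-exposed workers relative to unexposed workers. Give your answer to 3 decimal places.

OR = (972 × 4416) / (3899 × 247) = 4292352/963053 ≈ 4.457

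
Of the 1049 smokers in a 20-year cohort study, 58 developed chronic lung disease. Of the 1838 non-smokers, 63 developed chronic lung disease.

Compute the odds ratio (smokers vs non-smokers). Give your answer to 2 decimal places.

odds, smokers = 58/991 = 0.05853
odds, non-smokers = 63/1775 = 0.03549
OR = 0.05853 / 0.03549 = 1.65

OR: 1.65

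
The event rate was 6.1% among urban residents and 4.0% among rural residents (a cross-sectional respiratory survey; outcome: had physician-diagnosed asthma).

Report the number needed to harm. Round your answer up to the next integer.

48

absolute risk difference = 0.021000
1 / 0.021000 = 47.619 → round up → 48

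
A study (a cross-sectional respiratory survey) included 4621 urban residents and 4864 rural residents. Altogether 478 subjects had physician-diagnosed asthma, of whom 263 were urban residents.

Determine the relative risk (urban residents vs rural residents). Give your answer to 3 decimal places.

RR ≈ 1.288

urban residents without the outcome: 4621 − 263 = 4358
rural residents with the outcome: 478 − 263 = 215
rural residents without the outcome: 4864 − 215 = 4649
risk, urban residents = 263/4621 = 0.05691
risk, rural residents = 215/4864 = 0.04420
RR = 0.05691 / 0.04420 = 1.288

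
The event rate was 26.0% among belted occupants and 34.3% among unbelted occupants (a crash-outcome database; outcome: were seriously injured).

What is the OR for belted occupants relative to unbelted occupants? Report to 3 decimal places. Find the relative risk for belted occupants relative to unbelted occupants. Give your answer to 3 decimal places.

odds, belted occupants = 0.2600/0.7400 = 0.3514
odds, unbelted occupants = 0.3430/0.6570 = 0.5221
OR = 0.3514 / 0.5221 = 0.673
RR = 0.2600 / 0.3430 = 0.758

OR = 0.673; RR = 0.758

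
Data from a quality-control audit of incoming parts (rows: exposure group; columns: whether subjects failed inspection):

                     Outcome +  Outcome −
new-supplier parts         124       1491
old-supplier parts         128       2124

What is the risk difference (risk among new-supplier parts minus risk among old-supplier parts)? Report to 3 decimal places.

0.020

risk, new-supplier parts = 124/1615 = 0.0768
risk, old-supplier parts = 128/2252 = 0.0568
risk difference = 0.0768 − 0.0568 = 0.020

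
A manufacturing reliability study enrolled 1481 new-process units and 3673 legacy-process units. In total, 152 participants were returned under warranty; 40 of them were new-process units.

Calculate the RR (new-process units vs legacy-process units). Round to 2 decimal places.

new-process units without the outcome: 1481 − 40 = 1441
legacy-process units with the outcome: 152 − 40 = 112
legacy-process units without the outcome: 3673 − 112 = 3561
risk, new-process units = 40/1481 = 0.02701
risk, legacy-process units = 112/3673 = 0.03049
RR = 0.02701 / 0.03049 = 0.89

0.89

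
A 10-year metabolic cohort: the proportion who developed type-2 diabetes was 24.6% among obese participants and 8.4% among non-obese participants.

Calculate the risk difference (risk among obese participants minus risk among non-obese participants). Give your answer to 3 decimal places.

risk difference = 0.2460 − 0.0840 = 0.162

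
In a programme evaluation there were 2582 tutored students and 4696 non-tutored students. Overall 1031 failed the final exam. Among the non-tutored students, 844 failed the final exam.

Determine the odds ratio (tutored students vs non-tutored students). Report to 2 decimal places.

tutored students with the outcome: 1031 − 844 = 187
tutored students without the outcome: 2582 − 187 = 2395
non-tutored students without the outcome: 4696 − 844 = 3852
odds, tutored students = 187/2395 = 0.0781
odds, non-tutored students = 844/3852 = 0.2191
OR = 0.0781 / 0.2191 = 0.36

OR = 0.36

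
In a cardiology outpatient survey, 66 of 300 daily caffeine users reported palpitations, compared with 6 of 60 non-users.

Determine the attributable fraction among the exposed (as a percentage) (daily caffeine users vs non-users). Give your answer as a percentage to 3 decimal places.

54.545%

risk, daily caffeine users = 66/300 = 0.2200
risk, non-users = 6/60 = 0.1000
AR% = (0.2200 − 0.1000) / 0.2200 = 0.5455 → 54.545%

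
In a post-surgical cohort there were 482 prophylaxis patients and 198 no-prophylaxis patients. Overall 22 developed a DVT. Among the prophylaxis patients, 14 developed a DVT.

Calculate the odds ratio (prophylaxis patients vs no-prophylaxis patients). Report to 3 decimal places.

prophylaxis patients without the outcome: 482 − 14 = 468
no-prophylaxis patients with the outcome: 22 − 14 = 8
no-prophylaxis patients without the outcome: 198 − 8 = 190
OR = (14 × 190) / (468 × 8) = 2660/3744 ≈ 0.710

OR: 0.710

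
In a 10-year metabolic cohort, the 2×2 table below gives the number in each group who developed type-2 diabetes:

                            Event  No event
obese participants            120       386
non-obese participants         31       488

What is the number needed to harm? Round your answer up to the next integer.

risk, obese participants = 120/506 = 0.237154
risk, non-obese participants = 31/519 = 0.059730
absolute risk difference = 0.177424
1 / 0.177424 = 5.636 → round up → 6

NNH: 6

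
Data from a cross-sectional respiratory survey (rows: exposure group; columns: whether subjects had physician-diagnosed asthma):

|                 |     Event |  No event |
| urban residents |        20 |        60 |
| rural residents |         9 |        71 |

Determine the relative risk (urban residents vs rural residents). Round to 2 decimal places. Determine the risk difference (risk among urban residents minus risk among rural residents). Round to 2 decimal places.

RR = 2.22; RD = 0.14

risk, urban residents = 20/80 = 0.2500
risk, rural residents = 9/80 = 0.1125
RR = 0.2500 / 0.1125 = 2.22
risk difference = 0.2500 − 0.1125 = 0.14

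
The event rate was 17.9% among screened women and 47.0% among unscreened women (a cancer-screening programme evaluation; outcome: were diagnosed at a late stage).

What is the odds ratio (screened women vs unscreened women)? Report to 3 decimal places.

odds, screened women = 0.1790/0.8210 = 0.2180
odds, unscreened women = 0.4700/0.5300 = 0.8868
OR = 0.2180 / 0.8868 = 0.246

OR = 0.246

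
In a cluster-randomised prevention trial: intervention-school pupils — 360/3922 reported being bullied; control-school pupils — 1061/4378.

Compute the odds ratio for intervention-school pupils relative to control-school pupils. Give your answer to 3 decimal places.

odds, intervention-school pupils = 360/3562 = 0.1011
odds, control-school pupils = 1061/3317 = 0.3199
OR = 0.1011 / 0.3199 = 0.316

OR ≈ 0.316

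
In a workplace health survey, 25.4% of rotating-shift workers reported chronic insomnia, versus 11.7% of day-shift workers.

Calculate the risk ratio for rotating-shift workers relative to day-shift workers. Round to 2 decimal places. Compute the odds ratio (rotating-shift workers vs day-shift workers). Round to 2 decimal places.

RR = 2.17; OR = 2.57

RR = 0.2540 / 0.1170 = 2.17
odds, rotating-shift workers = 0.2540/0.7460 = 0.3405
odds, day-shift workers = 0.1170/0.8830 = 0.1325
OR = 0.3405 / 0.1325 = 2.57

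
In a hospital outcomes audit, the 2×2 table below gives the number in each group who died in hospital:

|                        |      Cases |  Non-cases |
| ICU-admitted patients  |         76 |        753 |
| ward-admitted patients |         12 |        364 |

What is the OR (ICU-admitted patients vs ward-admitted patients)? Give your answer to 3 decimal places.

OR = (76 × 364) / (753 × 12) = 27664/9036 ≈ 3.062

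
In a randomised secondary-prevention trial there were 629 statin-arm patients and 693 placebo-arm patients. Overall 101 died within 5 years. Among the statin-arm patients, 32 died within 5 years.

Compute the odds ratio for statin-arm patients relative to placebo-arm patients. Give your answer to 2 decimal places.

0.48

statin-arm patients without the outcome: 629 − 32 = 597
placebo-arm patients with the outcome: 101 − 32 = 69
placebo-arm patients without the outcome: 693 − 69 = 624
odds, statin-arm patients = 32/597 = 0.0536
odds, placebo-arm patients = 69/624 = 0.1106
OR = 0.0536 / 0.1106 = 0.48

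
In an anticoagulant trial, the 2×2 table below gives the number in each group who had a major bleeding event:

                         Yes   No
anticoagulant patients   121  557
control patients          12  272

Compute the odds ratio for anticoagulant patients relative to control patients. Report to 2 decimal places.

OR = (121 × 272) / (557 × 12) = 32912/6684 ≈ 4.92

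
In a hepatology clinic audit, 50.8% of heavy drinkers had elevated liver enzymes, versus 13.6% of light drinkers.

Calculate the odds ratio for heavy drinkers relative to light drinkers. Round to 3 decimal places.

OR = 6.560

odds, heavy drinkers = 0.5080/0.4920 = 1.0325
odds, light drinkers = 0.1360/0.8640 = 0.1574
OR = 1.0325 / 0.1574 = 6.560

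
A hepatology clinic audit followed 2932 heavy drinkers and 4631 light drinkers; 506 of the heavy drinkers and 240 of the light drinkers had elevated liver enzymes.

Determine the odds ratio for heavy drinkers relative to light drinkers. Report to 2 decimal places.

OR = (506 × 4391) / (2426 × 240) = 2221846/582240 ≈ 3.82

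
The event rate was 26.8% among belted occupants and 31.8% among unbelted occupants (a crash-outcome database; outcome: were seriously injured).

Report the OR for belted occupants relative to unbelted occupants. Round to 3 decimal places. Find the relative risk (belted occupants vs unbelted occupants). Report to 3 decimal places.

odds, belted occupants = 0.2680/0.7320 = 0.3661
odds, unbelted occupants = 0.3180/0.6820 = 0.4663
OR = 0.3661 / 0.4663 = 0.785
RR = 0.2680 / 0.3180 = 0.843

OR = 0.785; RR = 0.843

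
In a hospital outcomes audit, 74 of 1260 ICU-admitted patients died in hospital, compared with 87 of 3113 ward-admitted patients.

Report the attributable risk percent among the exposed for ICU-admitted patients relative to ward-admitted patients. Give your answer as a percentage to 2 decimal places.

risk, ICU-admitted patients = 74/1260 = 0.05873
risk, ward-admitted patients = 87/3113 = 0.02795
AR% = (0.05873 − 0.02795) / 0.05873 = 0.5241 → 52.41%

52.41%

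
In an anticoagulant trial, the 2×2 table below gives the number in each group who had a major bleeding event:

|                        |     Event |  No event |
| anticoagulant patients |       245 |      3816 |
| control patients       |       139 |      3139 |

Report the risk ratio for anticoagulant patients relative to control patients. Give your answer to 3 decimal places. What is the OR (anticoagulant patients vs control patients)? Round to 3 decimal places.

risk, anticoagulant patients = 245/4061 = 0.06033
risk, control patients = 139/3278 = 0.04240
RR = 0.06033 / 0.04240 = 1.423
odds, anticoagulant patients = 245/3816 = 0.06420
odds, control patients = 139/3139 = 0.04428
OR = 0.06420 / 0.04428 = 1.450

RR = 1.423; OR = 1.450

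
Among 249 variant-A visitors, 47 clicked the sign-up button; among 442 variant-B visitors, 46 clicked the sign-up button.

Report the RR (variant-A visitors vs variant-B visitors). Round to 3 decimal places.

1.814

risk, variant-A visitors = 47/249 = 0.1888
risk, variant-B visitors = 46/442 = 0.1041
RR = 0.1888 / 0.1041 = 1.814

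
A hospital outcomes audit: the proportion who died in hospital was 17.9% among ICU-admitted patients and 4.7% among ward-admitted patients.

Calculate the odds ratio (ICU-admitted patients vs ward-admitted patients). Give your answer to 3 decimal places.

4.421

odds, ICU-admitted patients = 0.17900/0.82100 = 0.21803
odds, ward-admitted patients = 0.04700/0.95300 = 0.04932
OR = 0.21803 / 0.04932 = 4.421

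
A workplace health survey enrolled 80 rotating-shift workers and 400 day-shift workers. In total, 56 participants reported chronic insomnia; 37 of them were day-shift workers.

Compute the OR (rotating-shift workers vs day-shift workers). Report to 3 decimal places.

rotating-shift workers with the outcome: 56 − 37 = 19
rotating-shift workers without the outcome: 80 − 19 = 61
day-shift workers without the outcome: 400 − 37 = 363
OR = (19 × 363) / (61 × 37) = 6897/2257 ≈ 3.056

OR: 3.056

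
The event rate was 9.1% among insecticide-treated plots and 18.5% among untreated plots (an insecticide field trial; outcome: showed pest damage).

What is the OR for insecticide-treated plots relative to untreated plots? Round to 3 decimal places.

odds, insecticide-treated plots = 0.0910/0.9090 = 0.1001
odds, untreated plots = 0.1850/0.8150 = 0.2270
OR = 0.1001 / 0.2270 = 0.441

0.441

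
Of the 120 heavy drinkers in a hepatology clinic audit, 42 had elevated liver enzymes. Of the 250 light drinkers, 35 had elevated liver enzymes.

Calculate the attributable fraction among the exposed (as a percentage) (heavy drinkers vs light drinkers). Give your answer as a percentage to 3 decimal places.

risk, heavy drinkers = 42/120 = 0.3500
risk, light drinkers = 35/250 = 0.1400
AR% = (0.3500 − 0.1400) / 0.3500 = 0.6000 → 60.000%

AR% ≈ 60.000%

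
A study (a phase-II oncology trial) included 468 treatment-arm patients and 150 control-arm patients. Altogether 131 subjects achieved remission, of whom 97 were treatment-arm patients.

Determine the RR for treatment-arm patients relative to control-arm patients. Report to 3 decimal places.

treatment-arm patients without the outcome: 468 − 97 = 371
control-arm patients with the outcome: 131 − 97 = 34
control-arm patients without the outcome: 150 − 34 = 116
risk, treatment-arm patients = 97/468 = 0.2073
risk, control-arm patients = 34/150 = 0.2267
RR = 0.2073 / 0.2267 = 0.914

0.914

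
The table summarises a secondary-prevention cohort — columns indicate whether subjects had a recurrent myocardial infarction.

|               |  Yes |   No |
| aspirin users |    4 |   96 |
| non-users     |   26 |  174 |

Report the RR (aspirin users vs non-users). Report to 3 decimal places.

risk, aspirin users = 4/100 = 0.04000
risk, non-users = 26/200 = 0.13000
RR = 0.04000 / 0.13000 = 0.308

0.308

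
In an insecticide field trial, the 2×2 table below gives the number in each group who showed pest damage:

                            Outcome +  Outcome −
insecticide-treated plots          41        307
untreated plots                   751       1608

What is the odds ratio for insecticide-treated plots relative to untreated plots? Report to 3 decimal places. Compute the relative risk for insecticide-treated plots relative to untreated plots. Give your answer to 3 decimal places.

OR = (41 × 1608) / (307 × 751) = 65928/230557 ≈ 0.286
risk, insecticide-treated plots = 41/348 = 0.1178
risk, untreated plots = 751/2359 = 0.3184
RR = 0.1178 / 0.3184 = 0.370

OR = 0.286; RR = 0.370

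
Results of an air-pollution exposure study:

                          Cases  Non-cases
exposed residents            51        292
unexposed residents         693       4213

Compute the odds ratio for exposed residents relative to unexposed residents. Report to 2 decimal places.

OR = (51 × 4213) / (292 × 693) = 214863/202356 ≈ 1.06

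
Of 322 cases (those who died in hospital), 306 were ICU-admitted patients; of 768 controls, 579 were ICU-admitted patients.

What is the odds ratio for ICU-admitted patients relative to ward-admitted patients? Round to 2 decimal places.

odds, ICU-admitted patients = 306/579 = 0.5285
odds, ward-admitted patients = 16/189 = 0.0847
OR = 0.5285 / 0.0847 = 6.24

OR ≈ 6.24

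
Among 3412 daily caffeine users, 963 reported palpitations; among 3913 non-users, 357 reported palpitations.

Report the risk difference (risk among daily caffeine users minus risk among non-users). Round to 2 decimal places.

RD: 0.19

risk, daily caffeine users = 963/3412 = 0.2822
risk, non-users = 357/3913 = 0.0912
risk difference = 0.2822 − 0.0912 = 0.19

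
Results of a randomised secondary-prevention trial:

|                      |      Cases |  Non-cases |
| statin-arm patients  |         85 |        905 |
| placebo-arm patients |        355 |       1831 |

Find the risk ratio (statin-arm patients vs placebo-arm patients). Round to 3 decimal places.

0.529

risk, statin-arm patients = 85/990 = 0.0859
risk, placebo-arm patients = 355/2186 = 0.1624
RR = 0.0859 / 0.1624 = 0.529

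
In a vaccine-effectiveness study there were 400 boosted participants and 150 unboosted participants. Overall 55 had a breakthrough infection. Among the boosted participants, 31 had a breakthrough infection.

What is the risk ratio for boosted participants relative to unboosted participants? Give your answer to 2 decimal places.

boosted participants without the outcome: 400 − 31 = 369
unboosted participants with the outcome: 55 − 31 = 24
unboosted participants without the outcome: 150 − 24 = 126
risk, boosted participants = 31/400 = 0.0775
risk, unboosted participants = 24/150 = 0.1600
RR = 0.0775 / 0.1600 = 0.48

0.48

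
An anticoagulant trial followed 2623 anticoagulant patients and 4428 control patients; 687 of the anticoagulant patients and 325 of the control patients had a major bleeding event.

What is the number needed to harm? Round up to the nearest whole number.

risk, anticoagulant patients = 687/2623 = 0.261914
risk, control patients = 325/4428 = 0.073397
absolute risk difference = 0.188517
1 / 0.188517 = 5.305 → round up → 6

NNH: 6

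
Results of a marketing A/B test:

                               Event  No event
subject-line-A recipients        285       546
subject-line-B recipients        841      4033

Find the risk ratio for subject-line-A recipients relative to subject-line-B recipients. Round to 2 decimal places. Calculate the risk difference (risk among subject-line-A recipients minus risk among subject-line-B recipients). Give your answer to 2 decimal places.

risk, subject-line-A recipients = 285/831 = 0.3430
risk, subject-line-B recipients = 841/4874 = 0.1725
RR = 0.3430 / 0.1725 = 1.99
risk difference = 0.3430 − 0.1725 = 0.17

RR = 1.99; RD = 0.17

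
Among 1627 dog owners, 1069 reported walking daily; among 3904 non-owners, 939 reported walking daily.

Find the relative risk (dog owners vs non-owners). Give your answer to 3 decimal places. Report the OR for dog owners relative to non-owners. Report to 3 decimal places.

risk, dog owners = 1069/1627 = 0.6570
risk, non-owners = 939/3904 = 0.2405
RR = 0.6570 / 0.2405 = 2.732
odds, dog owners = 1069/558 = 1.9158
odds, non-owners = 939/2965 = 0.3167
OR = 1.9158 / 0.3167 = 6.049

RR = 2.732; OR = 6.049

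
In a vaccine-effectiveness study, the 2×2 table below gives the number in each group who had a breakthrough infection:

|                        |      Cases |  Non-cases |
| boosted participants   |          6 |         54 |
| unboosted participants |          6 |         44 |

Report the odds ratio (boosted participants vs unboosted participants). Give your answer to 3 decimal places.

OR = (6 × 44) / (54 × 6) = 264/324 ≈ 0.815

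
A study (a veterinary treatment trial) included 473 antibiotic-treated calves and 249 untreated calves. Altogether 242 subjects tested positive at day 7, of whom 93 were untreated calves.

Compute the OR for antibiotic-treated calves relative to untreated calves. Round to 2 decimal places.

antibiotic-treated calves with the outcome: 242 − 93 = 149
antibiotic-treated calves without the outcome: 473 − 149 = 324
untreated calves without the outcome: 249 − 93 = 156
OR = (149 × 156) / (324 × 93) = 23244/30132 ≈ 0.77

0.77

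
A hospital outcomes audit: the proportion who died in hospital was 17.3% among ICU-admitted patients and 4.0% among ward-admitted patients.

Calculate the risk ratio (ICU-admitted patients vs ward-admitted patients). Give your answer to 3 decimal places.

RR = 0.17300 / 0.04000 = 4.325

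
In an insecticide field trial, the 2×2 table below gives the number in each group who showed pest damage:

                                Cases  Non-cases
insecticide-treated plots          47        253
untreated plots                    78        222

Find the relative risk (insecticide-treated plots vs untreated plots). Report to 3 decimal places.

RR = 0.603

risk, insecticide-treated plots = 47/300 = 0.1567
risk, untreated plots = 78/300 = 0.2600
RR = 0.1567 / 0.2600 = 0.603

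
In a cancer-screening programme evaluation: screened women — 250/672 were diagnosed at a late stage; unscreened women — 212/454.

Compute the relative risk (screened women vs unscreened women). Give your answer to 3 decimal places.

0.797

risk, screened women = 250/672 = 0.3720
risk, unscreened women = 212/454 = 0.4670
RR = 0.3720 / 0.4670 = 0.797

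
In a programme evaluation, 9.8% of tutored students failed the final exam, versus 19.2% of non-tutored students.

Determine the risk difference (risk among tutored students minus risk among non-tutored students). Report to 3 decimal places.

risk difference = 0.0980 − 0.1920 = -0.094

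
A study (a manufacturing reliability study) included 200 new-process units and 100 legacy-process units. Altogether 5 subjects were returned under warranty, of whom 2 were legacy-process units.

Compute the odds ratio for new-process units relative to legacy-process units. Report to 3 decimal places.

new-process units with the outcome: 5 − 2 = 3
new-process units without the outcome: 200 − 3 = 197
legacy-process units without the outcome: 100 − 2 = 98
odds, new-process units = 3/197 = 0.01523
odds, legacy-process units = 2/98 = 0.02041
OR = 0.01523 / 0.02041 = 0.746

OR ≈ 0.746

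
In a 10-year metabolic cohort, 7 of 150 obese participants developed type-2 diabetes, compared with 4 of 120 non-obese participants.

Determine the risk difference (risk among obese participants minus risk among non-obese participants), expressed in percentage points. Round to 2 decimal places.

1.33

risk, obese participants = 7/150 = 0.04667
risk, non-obese participants = 4/120 = 0.03333
risk difference = 0.04667 − 0.03333 = 0.01333 → 1.33 percentage points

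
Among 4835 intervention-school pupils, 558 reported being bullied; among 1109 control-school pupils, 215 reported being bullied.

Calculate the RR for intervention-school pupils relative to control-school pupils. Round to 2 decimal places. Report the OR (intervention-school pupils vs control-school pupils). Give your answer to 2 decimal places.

risk, intervention-school pupils = 558/4835 = 0.1154
risk, control-school pupils = 215/1109 = 0.1939
RR = 0.1154 / 0.1939 = 0.60
OR = (558 × 894) / (4277 × 215) = 498852/919555 ≈ 0.54

RR = 0.60; OR = 0.54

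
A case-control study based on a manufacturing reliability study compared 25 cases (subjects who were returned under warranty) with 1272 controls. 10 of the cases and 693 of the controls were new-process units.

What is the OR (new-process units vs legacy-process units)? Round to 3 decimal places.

OR = (10 × 579) / (693 × 15) = 5790/10395 ≈ 0.557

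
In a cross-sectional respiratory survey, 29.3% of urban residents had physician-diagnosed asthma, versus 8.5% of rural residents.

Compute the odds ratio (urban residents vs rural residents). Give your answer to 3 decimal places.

odds, urban residents = 0.2930/0.7070 = 0.4144
odds, rural residents = 0.0850/0.9150 = 0.0929
OR = 0.4144 / 0.0929 = 4.461

4.461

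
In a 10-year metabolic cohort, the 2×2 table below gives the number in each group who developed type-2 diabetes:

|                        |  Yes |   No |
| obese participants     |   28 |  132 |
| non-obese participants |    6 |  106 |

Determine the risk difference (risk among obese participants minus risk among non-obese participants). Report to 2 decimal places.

RD = 0.12

risk, obese participants = 28/160 = 0.1750
risk, non-obese participants = 6/112 = 0.0536
risk difference = 0.1750 − 0.0536 = 0.12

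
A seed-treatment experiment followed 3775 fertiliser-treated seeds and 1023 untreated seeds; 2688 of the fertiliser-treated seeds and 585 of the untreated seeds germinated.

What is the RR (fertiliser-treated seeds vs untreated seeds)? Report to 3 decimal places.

RR ≈ 1.245

risk, fertiliser-treated seeds = 2688/3775 = 0.7121
risk, untreated seeds = 585/1023 = 0.5718
RR = 0.7121 / 0.5718 = 1.245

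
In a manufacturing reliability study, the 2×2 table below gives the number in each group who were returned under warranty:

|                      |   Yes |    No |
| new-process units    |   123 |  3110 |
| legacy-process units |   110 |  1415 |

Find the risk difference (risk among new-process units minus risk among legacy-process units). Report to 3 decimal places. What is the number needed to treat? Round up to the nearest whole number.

risk, new-process units = 123/3233 = 0.03805
risk, legacy-process units = 110/1525 = 0.07213
risk difference = 0.03805 − 0.07213 = -0.034
absolute risk difference = 0.034086
1 / 0.034086 = 29.338 → round up → 30

RD = -0.034; NNT = 30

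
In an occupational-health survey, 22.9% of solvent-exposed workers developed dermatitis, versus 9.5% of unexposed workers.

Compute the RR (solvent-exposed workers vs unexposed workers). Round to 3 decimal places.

RR = 0.2290 / 0.0950 = 2.411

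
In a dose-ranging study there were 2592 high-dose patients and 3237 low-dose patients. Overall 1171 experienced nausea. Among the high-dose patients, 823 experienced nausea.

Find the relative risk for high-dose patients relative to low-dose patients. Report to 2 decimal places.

2.95

high-dose patients without the outcome: 2592 − 823 = 1769
low-dose patients with the outcome: 1171 − 823 = 348
low-dose patients without the outcome: 3237 − 348 = 2889
risk, high-dose patients = 823/2592 = 0.3175
risk, low-dose patients = 348/3237 = 0.1075
RR = 0.3175 / 0.1075 = 2.95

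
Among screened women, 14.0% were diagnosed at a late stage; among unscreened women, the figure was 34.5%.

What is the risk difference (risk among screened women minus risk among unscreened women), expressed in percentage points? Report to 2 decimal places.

RD ≈ -20.50

risk difference = 0.1400 − 0.3450 = -0.2050 → -20.50 percentage points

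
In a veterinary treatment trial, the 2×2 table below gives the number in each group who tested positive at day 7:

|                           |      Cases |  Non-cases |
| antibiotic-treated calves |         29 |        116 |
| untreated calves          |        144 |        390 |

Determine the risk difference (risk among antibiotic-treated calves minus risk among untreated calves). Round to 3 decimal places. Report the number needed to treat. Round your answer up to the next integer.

risk, antibiotic-treated calves = 29/145 = 0.2000
risk, untreated calves = 144/534 = 0.2697
risk difference = 0.2000 − 0.2697 = -0.070
absolute risk difference = 0.069663
1 / 0.069663 = 14.355 → round up → 15

RD = -0.070; NNT = 15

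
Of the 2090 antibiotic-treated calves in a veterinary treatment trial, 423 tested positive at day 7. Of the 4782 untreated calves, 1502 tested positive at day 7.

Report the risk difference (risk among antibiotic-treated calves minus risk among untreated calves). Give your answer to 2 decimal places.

-0.11

risk, antibiotic-treated calves = 423/2090 = 0.2024
risk, untreated calves = 1502/4782 = 0.3141
risk difference = 0.2024 − 0.3141 = -0.11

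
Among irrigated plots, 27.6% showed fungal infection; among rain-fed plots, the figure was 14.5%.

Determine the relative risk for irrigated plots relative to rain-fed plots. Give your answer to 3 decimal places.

RR = 0.2760 / 0.1450 = 1.903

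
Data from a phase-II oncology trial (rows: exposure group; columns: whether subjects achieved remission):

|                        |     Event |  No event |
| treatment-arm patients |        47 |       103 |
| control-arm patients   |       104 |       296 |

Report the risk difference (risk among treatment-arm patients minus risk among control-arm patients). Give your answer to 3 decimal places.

0.053

risk, treatment-arm patients = 47/150 = 0.3133
risk, control-arm patients = 104/400 = 0.2600
risk difference = 0.3133 − 0.2600 = 0.053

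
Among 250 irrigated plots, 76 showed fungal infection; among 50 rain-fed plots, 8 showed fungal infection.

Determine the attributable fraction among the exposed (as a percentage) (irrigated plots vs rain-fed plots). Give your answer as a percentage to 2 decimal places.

risk, irrigated plots = 76/250 = 0.3040
risk, rain-fed plots = 8/50 = 0.1600
AR% = (0.3040 − 0.1600) / 0.3040 = 0.4737 → 47.37%

AR% ≈ 47.37%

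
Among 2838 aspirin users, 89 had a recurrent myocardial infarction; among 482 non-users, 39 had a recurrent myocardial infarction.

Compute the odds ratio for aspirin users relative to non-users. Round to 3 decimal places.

OR = (89 × 443) / (2749 × 39) = 39427/107211 ≈ 0.368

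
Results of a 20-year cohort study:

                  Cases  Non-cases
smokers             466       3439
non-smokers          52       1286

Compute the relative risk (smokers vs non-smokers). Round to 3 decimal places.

RR ≈ 3.071

risk, smokers = 466/3905 = 0.11933
risk, non-smokers = 52/1338 = 0.03886
RR = 0.11933 / 0.03886 = 3.071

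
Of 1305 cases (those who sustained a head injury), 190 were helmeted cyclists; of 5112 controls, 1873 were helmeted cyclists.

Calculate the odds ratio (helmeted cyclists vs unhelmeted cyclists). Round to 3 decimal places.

OR = (190 × 3239) / (1873 × 1115) = 615410/2088395 ≈ 0.295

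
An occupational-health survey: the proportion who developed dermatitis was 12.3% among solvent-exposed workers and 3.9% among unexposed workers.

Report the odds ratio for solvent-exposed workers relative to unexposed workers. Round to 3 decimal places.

odds, solvent-exposed workers = 0.12300/0.87700 = 0.14025
odds, unexposed workers = 0.03900/0.96100 = 0.04058
OR = 0.14025 / 0.04058 = 3.456

3.456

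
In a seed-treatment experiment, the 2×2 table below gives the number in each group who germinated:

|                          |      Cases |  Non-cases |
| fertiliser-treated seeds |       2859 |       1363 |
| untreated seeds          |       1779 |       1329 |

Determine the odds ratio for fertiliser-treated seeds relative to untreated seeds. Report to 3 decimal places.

odds, fertiliser-treated seeds = 2859/1363 = 2.0976
odds, untreated seeds = 1779/1329 = 1.3386
OR = 2.0976 / 1.3386 = 1.567

OR ≈ 1.567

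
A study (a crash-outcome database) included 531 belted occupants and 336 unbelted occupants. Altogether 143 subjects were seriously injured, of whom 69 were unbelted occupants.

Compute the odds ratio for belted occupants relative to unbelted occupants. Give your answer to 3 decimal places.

belted occupants with the outcome: 143 − 69 = 74
belted occupants without the outcome: 531 − 74 = 457
unbelted occupants without the outcome: 336 − 69 = 267
odds, belted occupants = 74/457 = 0.1619
odds, unbelted occupants = 69/267 = 0.2584
OR = 0.1619 / 0.2584 = 0.627

OR = 0.627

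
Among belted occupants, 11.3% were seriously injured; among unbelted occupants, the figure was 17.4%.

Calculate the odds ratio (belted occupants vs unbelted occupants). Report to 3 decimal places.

OR ≈ 0.605

odds, belted occupants = 0.1130/0.8870 = 0.1274
odds, unbelted occupants = 0.1740/0.8260 = 0.2107
OR = 0.1274 / 0.2107 = 0.605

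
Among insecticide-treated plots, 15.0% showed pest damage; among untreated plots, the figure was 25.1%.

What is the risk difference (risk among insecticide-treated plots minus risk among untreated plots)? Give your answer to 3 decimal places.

risk difference = 0.1500 − 0.2510 = -0.101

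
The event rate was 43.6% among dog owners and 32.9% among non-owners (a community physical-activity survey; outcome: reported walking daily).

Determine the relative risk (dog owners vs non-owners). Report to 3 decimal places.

RR = 0.4360 / 0.3290 = 1.325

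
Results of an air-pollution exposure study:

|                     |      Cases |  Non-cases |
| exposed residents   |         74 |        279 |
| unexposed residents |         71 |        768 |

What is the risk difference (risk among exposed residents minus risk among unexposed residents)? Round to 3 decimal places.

RD = 0.125

risk, exposed residents = 74/353 = 0.2096
risk, unexposed residents = 71/839 = 0.0846
risk difference = 0.2096 − 0.0846 = 0.125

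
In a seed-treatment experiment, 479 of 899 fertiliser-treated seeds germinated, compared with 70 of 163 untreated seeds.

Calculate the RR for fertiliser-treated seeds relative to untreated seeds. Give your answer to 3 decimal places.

1.241

risk, fertiliser-treated seeds = 479/899 = 0.5328
risk, untreated seeds = 70/163 = 0.4294
RR = 0.5328 / 0.4294 = 1.241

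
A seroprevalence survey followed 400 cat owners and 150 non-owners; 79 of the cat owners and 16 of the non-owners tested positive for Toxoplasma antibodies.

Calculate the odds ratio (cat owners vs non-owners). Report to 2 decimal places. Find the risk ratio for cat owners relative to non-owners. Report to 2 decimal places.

OR = (79 × 134) / (321 × 16) = 10586/5136 ≈ 2.06
risk, cat owners = 79/400 = 0.1975
risk, non-owners = 16/150 = 0.1067
RR = 0.1975 / 0.1067 = 1.85

OR = 2.06; RR = 1.85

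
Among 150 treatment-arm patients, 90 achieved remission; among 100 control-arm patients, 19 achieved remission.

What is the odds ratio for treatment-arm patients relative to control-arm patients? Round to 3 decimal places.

OR = (90 × 81) / (60 × 19) = 7290/1140 ≈ 6.395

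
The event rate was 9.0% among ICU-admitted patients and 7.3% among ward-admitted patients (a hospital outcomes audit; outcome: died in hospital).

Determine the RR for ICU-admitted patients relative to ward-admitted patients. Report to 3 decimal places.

RR = 0.0900 / 0.0730 = 1.233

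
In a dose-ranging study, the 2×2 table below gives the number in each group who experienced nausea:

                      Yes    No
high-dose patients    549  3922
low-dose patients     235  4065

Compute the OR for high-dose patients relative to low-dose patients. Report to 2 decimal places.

OR = (549 × 4065) / (3922 × 235) = 2231685/921670 ≈ 2.42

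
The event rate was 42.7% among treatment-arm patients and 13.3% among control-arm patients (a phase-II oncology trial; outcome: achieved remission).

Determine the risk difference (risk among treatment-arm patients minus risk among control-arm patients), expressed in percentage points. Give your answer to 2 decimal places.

RD = 29.40

risk difference = 0.4270 − 0.1330 = 0.2940 → 29.40 percentage points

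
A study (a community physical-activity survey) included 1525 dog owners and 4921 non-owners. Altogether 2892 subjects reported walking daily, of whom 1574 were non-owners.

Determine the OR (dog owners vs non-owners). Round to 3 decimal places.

dog owners with the outcome: 2892 − 1574 = 1318
dog owners without the outcome: 1525 − 1318 = 207
non-owners without the outcome: 4921 − 1574 = 3347
OR = (1318 × 3347) / (207 × 1574) = 4411346/325818 ≈ 13.539

OR: 13.539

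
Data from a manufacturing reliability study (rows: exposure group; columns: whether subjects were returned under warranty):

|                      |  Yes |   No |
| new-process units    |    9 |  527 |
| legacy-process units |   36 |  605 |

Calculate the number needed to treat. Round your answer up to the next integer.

NNT = 26

risk, new-process units = 9/536 = 0.016791
risk, legacy-process units = 36/641 = 0.056162
absolute risk difference = 0.039371
1 / 0.039371 = 25.399 → round up → 26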